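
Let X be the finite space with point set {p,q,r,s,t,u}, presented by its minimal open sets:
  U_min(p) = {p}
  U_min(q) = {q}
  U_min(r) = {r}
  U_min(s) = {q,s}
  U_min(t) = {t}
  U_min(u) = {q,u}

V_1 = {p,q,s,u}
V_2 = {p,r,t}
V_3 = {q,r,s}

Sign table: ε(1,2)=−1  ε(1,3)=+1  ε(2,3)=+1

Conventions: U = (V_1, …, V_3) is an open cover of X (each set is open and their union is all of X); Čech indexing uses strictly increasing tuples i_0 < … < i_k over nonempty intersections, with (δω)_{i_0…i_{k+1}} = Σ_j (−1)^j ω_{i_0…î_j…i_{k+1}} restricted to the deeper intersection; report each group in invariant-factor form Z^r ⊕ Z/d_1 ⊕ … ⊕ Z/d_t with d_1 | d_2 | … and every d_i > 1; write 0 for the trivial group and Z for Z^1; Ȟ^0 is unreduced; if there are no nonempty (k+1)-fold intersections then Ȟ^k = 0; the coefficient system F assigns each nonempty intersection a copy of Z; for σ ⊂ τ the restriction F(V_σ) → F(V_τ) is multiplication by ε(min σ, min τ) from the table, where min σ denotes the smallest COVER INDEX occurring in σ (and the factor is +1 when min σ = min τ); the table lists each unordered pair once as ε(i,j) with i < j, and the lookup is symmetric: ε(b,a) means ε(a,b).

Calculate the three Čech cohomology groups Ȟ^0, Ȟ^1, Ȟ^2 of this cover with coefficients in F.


nonempty overlaps:
  V12={p} V13={q,s} V23={r}
C dims 3,3; δ0: rk 3, SNF 1^2·2
degree 0: 3−3−0 = 0 → Ȟ^0 ≅ 0
degree 1: 3−0−3 = 0 plus torsion [2] → Ȟ^1 ≅ Z/2
degree 2: 0−0−0 = 0 → Ȟ^2 ≅ 0

Ȟ^0(U;F) ≅ 0,  Ȟ^1(U;F) ≅ Z/2,  Ȟ^2(U;F) ≅ 0


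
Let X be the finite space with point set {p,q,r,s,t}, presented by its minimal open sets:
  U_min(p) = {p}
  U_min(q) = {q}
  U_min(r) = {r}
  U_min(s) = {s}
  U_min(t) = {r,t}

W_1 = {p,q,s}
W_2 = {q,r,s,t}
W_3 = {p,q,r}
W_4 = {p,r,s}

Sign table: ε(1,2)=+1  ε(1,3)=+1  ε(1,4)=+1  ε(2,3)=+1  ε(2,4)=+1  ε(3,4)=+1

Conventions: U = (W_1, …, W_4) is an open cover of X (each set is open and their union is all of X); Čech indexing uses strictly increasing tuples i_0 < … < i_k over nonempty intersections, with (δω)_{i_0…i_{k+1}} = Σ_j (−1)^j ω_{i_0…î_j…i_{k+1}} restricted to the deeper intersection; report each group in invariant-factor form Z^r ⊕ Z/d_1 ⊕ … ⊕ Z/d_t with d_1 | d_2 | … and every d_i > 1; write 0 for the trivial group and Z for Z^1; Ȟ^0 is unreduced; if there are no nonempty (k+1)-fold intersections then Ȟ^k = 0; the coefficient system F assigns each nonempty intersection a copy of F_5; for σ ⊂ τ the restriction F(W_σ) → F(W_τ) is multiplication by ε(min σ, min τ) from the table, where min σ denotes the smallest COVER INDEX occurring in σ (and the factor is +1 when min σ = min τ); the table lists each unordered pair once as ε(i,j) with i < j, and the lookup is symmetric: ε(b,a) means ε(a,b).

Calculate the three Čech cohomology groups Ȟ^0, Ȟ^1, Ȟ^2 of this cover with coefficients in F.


nerve simplices:
  W12={q,s} W13={p,q} W14={p,s} W23={q,r} W24={r,s} W34={p,r}
  W123={q} W124={s} W134={p} W234={r}
C dims 4,6,4; δ0: rk_F5 3; δ1: rk_F5 3
degree 0: 4−3−0 = 1 → Ȟ^0 ≅ Z/5
degree 1: 6−3−3 = 0 → Ȟ^1 ≅ 0
degree 2: 4−0−3 = 1 → Ȟ^2 ≅ Z/5

Ȟ^0 = Z/5, Ȟ^1 = 0 and Ȟ^2 = Z/5


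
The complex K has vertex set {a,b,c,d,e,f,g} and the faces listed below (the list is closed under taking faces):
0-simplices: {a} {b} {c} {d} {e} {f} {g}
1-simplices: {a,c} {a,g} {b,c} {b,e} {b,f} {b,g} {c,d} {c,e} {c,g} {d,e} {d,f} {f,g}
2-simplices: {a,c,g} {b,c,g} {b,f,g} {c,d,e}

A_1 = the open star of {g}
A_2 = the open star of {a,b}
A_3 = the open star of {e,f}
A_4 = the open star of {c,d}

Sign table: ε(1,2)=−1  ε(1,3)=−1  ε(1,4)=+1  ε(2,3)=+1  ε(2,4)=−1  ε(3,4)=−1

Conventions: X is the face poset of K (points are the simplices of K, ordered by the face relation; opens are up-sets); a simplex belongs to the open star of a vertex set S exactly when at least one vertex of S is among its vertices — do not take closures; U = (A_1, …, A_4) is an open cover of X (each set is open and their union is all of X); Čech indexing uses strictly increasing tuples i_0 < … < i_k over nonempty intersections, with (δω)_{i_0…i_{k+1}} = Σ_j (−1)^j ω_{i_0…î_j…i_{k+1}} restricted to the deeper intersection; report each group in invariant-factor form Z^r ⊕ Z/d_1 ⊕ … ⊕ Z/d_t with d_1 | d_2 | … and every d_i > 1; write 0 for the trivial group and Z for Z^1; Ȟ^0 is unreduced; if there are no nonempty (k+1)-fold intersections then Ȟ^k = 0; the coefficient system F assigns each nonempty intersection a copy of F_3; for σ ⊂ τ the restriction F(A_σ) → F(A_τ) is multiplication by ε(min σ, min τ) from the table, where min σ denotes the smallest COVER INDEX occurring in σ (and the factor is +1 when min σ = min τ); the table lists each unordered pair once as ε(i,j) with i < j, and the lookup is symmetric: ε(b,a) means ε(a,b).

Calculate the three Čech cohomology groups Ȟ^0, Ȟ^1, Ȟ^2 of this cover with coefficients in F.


intersection data:
  A1={{g},{a,g},{b,g},{c,g},{f,g},{a,c,g},{b,c,g},{b,f,g}} A2={{a},{b},{a,c},{a,g},{b,c},{b,e},{b,f},{b,g},{a,c,g},{b,c,g},{b,f,g}} A3={{e},{f},{b,e},{b,f},{c,e},{d,e},{d,f},{f,g},{b,f,g},{c,d,e}} A4={{c},{d},{a,c},{b,c},{c,d},{c,e},{c,g},{d,e},{d,f},{a,c,g},{b,c,g},{c,d,e}}
  A12={{a,g},{b,g},{a,c,g},{b,c,g},{b,f,g}} A13={{f,g},{b,f,g}} A14={{c,g},{a,c,g},{b,c,g}} A23={{b,e},{b,f},{b,f,g}} A24={{a,c},{b,c},{a,c,g},{b,c,g}} A34={{c,e},{d,e},{d,f},{c,d,e}}
  A123={{b,f,g}} A124={{a,c,g},{b,c,g}}
C dims 4,6,2; δ0: rk_F3 3; δ1: rk_F3 2
Ȟ^0 = (4 − 3) − 0 = 1, so Ȟ^0 ≅ Z/3
Ȟ^1 = (6 − 2) − 3 = 1, so Ȟ^1 ≅ Z/3
Ȟ^2 = (2 − 0) − 2 = 0, so Ȟ^2 ≅ 0

Ȟ^0 ≅ Z/3,  Ȟ^1 ≅ Z/3,  Ȟ^2 ≅ 0


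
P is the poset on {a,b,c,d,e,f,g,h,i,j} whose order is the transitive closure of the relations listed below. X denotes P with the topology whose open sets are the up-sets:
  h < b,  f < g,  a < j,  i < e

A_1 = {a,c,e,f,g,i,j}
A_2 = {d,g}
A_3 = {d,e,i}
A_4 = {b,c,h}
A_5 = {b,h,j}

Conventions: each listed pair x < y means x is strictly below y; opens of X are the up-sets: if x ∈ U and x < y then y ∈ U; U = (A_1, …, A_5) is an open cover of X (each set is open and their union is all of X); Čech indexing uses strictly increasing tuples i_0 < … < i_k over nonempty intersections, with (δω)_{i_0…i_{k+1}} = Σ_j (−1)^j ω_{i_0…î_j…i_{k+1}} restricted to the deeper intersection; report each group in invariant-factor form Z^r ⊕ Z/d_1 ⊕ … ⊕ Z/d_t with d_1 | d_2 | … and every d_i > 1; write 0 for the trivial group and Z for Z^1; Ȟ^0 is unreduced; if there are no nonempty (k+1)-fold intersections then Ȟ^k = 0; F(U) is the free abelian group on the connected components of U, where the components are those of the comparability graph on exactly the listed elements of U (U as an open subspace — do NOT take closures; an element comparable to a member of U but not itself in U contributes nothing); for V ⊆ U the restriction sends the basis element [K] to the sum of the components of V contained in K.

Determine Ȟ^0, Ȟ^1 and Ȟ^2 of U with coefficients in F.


intersection data:
  A12={g} A13={e,i} A14={c} A15={j} A23={d} A45={b,h}
components per intersection:
  A1: {a,j} {c} {e,i} {f,g}
  A2: {d} {g}
  A3: {d} {e,i}
  A4: {b,h} {c}
  A5: {b,h} {j}
  A12: {g}
  A13: {e,i}
  A14: {c}
  A15: {j}
  A23: {d}
  A45: {b,h}
C dims 12,6; δ0: rk 6, SNF 1^6
Ȟ^0 = (12 − 6) − 0 = 6, so Ȟ^0 ≅ Z^6
Ȟ^1 = (6 − 0) − 6 = 0, so Ȟ^1 ≅ 0
Ȟ^2 = (0 − 0) − 0 = 0, so Ȟ^2 ≅ 0

Ȟ^0 ≅ Z^6, Ȟ^1 ≅ 0, Ȟ^2 ≅ 0


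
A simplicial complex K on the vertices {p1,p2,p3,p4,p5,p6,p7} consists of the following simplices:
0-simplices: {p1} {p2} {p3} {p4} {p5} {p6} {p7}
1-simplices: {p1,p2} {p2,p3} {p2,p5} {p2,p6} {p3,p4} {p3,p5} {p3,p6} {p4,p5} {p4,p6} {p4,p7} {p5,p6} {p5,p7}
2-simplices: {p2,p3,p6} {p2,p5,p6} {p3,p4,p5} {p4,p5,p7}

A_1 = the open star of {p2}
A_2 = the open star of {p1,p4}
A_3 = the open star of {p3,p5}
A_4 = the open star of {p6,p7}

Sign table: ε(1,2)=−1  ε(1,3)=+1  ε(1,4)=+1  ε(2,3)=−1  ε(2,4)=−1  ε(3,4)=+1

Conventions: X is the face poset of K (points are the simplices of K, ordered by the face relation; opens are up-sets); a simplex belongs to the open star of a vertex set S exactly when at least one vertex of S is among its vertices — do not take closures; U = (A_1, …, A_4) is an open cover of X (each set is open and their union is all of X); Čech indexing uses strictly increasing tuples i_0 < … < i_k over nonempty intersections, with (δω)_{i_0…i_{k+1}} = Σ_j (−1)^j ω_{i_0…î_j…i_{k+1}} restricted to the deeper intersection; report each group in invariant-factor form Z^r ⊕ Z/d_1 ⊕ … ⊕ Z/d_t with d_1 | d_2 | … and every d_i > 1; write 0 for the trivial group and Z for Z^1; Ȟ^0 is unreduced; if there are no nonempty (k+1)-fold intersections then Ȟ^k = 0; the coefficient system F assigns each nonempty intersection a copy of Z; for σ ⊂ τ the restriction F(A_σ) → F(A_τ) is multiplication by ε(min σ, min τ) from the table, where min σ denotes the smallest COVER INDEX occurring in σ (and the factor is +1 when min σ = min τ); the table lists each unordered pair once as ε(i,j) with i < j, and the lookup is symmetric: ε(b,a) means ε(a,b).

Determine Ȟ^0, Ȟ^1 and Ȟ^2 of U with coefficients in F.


cover nerve:
  A1={{p2},{p1,p2},{p2,p3},{p2,p5},{p2,p6},{p2,p3,p6},{p2,p5,p6}} A2={{p1},{p4},{p1,p2},{p3,p4},{p4,p5},{p4,p6},{p4,p7},{p3,p4,p5},{p4,p5,p7}} A3={{p3},{p5},{p2,p3},{p2,p5},{p3,p4},{p3,p5},{p3,p6},{p4,p5},{p5,p6},{p5,p7},{p2,p3,p6},{p2,p5,p6},{p3,p4,p5},{p4,p5,p7}} A4={{p6},{p7},{p2,p6},{p3,p6},{p4,p6},{p4,p7},{p5,p6},{p5,p7},{p2,p3,p6},{p2,p5,p6},{p4,p5,p7}}
  A12={{p1,p2}} A13={{p2,p3},{p2,p5},{p2,p3,p6},{p2,p5,p6}} A14={{p2,p6},{p2,p3,p6},{p2,p5,p6}} A23={{p3,p4},{p4,p5},{p3,p4,p5},{p4,p5,p7}} A24={{p4,p6},{p4,p7},{p4,p5,p7}} A34={{p3,p6},{p5,p6},{p5,p7},{p2,p3,p6},{p2,p5,p6},{p4,p5,p7}}
  A134={{p2,p3,p6},{p2,p5,p6}} A234={{p4,p5,p7}}
C dims 4,6,2; δ0: rk 3, SNF 1^3; δ1: rk 2, SNF 1^2
Ȟ^0: (4−3)−0=1 ⇒ Z
Ȟ^1: (6−2)−3=1 ⇒ Z
Ȟ^2: (2−0)−2=0 ⇒ 0

Ȟ^0 = Z,  Ȟ^1 = Z,  Ȟ^2 = 0


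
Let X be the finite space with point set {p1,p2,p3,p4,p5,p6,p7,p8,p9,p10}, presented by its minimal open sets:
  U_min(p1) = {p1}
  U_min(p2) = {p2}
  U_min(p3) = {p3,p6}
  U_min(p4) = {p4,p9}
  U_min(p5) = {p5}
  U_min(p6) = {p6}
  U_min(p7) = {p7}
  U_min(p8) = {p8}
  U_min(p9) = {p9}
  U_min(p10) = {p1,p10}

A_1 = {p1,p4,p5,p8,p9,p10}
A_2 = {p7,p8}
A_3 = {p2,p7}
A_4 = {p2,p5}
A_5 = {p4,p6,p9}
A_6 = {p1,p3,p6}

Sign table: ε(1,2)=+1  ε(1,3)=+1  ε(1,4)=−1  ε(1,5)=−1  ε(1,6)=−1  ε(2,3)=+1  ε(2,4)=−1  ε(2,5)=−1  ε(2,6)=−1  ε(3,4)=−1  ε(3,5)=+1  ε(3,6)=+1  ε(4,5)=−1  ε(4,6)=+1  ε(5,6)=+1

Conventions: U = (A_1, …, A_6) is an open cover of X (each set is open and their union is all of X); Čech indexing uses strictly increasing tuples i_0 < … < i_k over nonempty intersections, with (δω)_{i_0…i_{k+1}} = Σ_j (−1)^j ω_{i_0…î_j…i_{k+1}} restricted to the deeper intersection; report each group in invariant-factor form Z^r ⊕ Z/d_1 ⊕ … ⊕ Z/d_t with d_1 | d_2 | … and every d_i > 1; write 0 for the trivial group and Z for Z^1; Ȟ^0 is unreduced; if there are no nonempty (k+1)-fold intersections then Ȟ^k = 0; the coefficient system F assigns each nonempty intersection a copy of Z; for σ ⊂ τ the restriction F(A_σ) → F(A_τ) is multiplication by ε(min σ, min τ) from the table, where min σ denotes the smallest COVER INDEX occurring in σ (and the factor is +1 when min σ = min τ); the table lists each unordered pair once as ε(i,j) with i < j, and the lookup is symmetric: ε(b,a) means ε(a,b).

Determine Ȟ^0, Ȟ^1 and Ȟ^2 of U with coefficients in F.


intersection data:
  A12={p8} A14={p5} A15={p4,p9} A16={p1} A23={p7} A34={p2} A56={p6}
C dims 6,7; δ0: rk 5, SNF 1^5
Ȟ^0 = (6 − 5) − 0 = 1, so Ȟ^0 ≅ Z
Ȟ^1 = (7 − 0) − 5 = 2, so Ȟ^1 ≅ Z^2
Ȟ^2 = (0 − 0) − 0 = 0, so Ȟ^2 ≅ 0

Ȟ^0 ≅ Z, Ȟ^1 ≅ Z^2, Ȟ^2 ≅ 0


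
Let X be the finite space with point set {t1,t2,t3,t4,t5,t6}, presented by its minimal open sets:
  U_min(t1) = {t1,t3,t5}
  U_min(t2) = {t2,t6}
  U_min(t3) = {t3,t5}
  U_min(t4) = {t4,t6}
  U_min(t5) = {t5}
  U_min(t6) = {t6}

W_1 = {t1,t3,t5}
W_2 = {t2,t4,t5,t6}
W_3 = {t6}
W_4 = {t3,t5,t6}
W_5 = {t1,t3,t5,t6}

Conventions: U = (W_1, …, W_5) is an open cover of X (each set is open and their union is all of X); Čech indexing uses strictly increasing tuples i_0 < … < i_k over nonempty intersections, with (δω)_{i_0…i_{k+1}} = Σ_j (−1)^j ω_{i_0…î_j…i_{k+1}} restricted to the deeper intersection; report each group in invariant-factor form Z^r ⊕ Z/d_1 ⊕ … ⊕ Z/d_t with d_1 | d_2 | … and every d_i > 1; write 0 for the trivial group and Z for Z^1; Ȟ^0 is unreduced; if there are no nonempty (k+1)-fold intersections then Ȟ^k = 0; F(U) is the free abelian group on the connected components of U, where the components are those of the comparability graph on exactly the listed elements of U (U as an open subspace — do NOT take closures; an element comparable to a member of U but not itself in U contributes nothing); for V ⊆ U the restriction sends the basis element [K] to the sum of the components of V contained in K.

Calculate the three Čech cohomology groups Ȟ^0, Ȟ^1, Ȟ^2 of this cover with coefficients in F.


Ȟ^0(U;F) ≅ Z^2, Ȟ^1(U;F) ≅ 0 and Ȟ^2(U;F) ≅ 0

nonempty overlaps:
  W12={t5} W14={t3,t5} W15={t1,t3,t5} W23={t6} W24={t5,t6} W25={t5,t6} W34={t6} W35={t6} W45={t3,t5,t6}
  W124={t5} W125={t5} W145={t3,t5} W234={t6} W235={t6} W245={t5,t6} W345={t6}
  W1245={t5} W2345={t6}
components per intersection:
  W1: {t1,t3,t5}
  W2: {t2,t4,t6} {t5}
  W3: {t6}
  W4: {t3,t5} {t6}
  W5: {t1,t3,t5} {t6}
  W12: {t5}
  W14: {t3,t5}
  W15: {t1,t3,t5}
  W23: {t6}
  W24: {t5} {t6}
  W25: {t5} {t6}
  W34: {t6}
  W35: {t6}
  W45: {t3,t5} {t6}
  W124: {t5}
  W125: {t5}
  W145: {t3,t5}
  W234: {t6}
  W235: {t6}
  W245: {t5} {t6}
  W345: {t6}
  W1245: {t5}
  W2345: {t6}
C dims 8,12,8,2; δ0: rk 6, SNF 1^6; δ1: rk 6, SNF 1^6; δ2: rk 2, SNF 1^2
degree 0: 8−6−0 = 2 → Ȟ^0 ≅ Z^2
degree 1: 12−6−6 = 0 → Ȟ^1 ≅ 0
degree 2: 8−2−6 = 0 → Ȟ^2 ≅ 0


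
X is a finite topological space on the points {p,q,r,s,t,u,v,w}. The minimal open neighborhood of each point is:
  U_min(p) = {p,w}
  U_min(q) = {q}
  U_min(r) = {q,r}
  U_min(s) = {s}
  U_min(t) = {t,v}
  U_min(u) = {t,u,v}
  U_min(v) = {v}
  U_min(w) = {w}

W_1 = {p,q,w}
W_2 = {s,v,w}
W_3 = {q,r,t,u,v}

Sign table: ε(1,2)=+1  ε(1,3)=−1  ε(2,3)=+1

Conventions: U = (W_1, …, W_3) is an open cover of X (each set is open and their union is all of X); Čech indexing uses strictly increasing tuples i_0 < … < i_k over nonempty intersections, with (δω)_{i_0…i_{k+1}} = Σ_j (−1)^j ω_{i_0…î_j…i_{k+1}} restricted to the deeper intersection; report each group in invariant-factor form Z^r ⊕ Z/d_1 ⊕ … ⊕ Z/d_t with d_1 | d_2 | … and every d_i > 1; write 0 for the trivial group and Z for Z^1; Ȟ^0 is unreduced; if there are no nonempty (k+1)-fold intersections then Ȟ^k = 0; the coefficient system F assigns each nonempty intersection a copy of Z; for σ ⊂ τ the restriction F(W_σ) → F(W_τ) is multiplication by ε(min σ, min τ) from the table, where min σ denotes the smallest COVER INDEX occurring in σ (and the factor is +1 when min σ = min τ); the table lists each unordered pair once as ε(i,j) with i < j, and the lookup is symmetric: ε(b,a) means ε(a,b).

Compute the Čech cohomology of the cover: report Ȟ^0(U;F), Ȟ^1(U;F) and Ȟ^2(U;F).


intersection data:
  W12={w} W13={q} W23={v}
C dims 3,3; δ0: rk 3, SNF 1^2·2
Ȟ^0 = (3 − 3) − 0 = 0, so Ȟ^0 ≅ 0
Ȟ^1 = (3 − 0) − 3 = 0 plus torsion [2], so Ȟ^1 ≅ Z/2
Ȟ^2 = (0 − 0) − 0 = 0, so Ȟ^2 ≅ 0

Ȟ^0 = 0, Ȟ^1 = Z/2, Ȟ^2 = 0


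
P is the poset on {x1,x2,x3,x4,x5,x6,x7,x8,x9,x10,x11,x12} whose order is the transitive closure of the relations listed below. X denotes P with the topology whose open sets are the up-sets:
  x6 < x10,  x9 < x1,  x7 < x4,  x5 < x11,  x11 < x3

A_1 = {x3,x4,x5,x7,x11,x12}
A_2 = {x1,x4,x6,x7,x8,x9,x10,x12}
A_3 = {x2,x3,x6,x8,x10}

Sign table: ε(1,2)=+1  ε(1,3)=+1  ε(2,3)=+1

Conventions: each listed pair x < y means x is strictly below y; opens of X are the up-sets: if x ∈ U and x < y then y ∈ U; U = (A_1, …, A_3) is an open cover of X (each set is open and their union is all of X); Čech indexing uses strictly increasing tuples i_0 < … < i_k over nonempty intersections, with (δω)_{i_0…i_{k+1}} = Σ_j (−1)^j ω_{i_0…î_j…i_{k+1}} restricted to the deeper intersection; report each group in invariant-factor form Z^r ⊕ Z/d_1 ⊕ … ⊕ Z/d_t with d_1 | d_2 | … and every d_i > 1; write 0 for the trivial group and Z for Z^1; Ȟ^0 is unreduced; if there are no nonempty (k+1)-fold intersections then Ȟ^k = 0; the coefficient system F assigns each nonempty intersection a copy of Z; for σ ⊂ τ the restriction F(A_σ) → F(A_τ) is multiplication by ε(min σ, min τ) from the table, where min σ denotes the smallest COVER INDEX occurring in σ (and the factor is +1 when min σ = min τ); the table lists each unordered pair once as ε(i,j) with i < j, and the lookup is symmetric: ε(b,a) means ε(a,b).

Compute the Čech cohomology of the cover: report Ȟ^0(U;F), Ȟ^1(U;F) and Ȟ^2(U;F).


intersection data:
  A12={x4,x7,x12} A13={x3} A23={x6,x8,x10}
C dims 3,3; δ0: rk 2, SNF 1^2
Ȟ^0 = (3 − 2) − 0 = 1, so Ȟ^0 ≅ Z
Ȟ^1 = (3 − 0) − 2 = 1, so Ȟ^1 ≅ Z
Ȟ^2 = (0 − 0) − 0 = 0, so Ȟ^2 ≅ 0

Ȟ^0(U;F) ≅ Z,  Ȟ^1(U;F) ≅ Z,  Ȟ^2(U;F) ≅ 0


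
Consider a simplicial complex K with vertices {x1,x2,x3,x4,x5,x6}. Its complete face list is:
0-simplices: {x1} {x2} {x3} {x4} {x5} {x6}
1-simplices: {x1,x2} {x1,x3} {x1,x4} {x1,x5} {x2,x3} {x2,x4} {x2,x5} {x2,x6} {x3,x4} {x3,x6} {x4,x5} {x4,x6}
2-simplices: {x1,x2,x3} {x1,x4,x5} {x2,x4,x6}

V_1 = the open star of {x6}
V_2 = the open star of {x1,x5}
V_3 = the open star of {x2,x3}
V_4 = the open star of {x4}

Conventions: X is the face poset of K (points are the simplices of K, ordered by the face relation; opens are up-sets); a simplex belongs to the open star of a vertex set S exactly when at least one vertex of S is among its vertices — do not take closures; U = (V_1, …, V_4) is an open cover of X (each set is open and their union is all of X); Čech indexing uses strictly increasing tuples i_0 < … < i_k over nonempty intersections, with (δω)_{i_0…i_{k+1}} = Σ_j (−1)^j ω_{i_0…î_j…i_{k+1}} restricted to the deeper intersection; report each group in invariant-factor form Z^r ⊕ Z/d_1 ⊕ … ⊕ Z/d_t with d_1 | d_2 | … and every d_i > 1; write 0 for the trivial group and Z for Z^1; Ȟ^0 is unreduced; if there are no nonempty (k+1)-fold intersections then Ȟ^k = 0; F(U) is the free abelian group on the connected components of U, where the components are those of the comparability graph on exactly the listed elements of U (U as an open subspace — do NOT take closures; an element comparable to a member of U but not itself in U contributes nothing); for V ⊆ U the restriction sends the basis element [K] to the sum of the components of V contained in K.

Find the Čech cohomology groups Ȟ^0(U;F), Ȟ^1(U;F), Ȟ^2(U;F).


intersection data:
  V1={{x6},{x2,x6},{x3,x6},{x4,x6},{x2,x4,x6}} V2={{x1},{x5},{x1,x2},{x1,x3},{x1,x4},{x1,x5},{x2,x5},{x4,x5},{x1,x2,x3},{x1,x4,x5}} V3={{x2},{x3},{x1,x2},{x1,x3},{x2,x3},{x2,x4},{x2,x5},{x2,x6},{x3,x4},{x3,x6},{x1,x2,x3},{x2,x4,x6}} V4={{x4},{x1,x4},{x2,x4},{x3,x4},{x4,x5},{x4,x6},{x1,x4,x5},{x2,x4,x6}}
  V13={{x2,x6},{x3,x6},{x2,x4,x6}} V14={{x4,x6},{x2,x4,x6}} V23={{x1,x2},{x1,x3},{x2,x5},{x1,x2,x3}} V24={{x1,x4},{x4,x5},{x1,x4,x5}} V34={{x2,x4},{x3,x4},{x2,x4,x6}}
  V134={{x2,x4,x6}}
components per intersection:
  V1: {{x6},{x2,x6},{x3,x6},{x4,x6},{x2,x4,x6}}
  V2: {{x1},{x5},{x1,x2},{x1,x3},{x1,x4},{x1,x5},{x2,x5},{x4,x5},{x1,x2,x3},{x1,x4,x5}}
  V3: {{x2},{x3},{x1,x2},{x1,x3},{x2,x3},{x2,x4},{x2,x5},{x2,x6},{x3,x4},{x3,x6},{x1,x2,x3},{x2,x4,x6}}
  V4: {{x4},{x1,x4},{x2,x4},{x3,x4},{x4,x5},{x4,x6},{x1,x4,x5},{x2,x4,x6}}
  V13: {{x2,x6},{x2,x4,x6}} {{x3,x6}}
  V14: {{x4,x6},{x2,x4,x6}}
  V23: {{x1,x2},{x1,x3},{x1,x2,x3}} {{x2,x5}}
  V24: {{x1,x4},{x4,x5},{x1,x4,x5}}
  V34: {{x2,x4},{x2,x4,x6}} {{x3,x4}}
  V134: {{x2,x4,x6}}
C dims 4,8,1; δ0: rk 3, SNF 1^3; δ1: rk 1, SNF 1^1
Ȟ^0 = (4 − 3) − 0 = 1, so Ȟ^0 ≅ Z
Ȟ^1 = (8 − 1) − 3 = 4, so Ȟ^1 ≅ Z^4
Ȟ^2 = (1 − 0) − 1 = 0, so Ȟ^2 ≅ 0

Ȟ^0 = Z; Ȟ^1 = Z^4; Ȟ^2 = 0


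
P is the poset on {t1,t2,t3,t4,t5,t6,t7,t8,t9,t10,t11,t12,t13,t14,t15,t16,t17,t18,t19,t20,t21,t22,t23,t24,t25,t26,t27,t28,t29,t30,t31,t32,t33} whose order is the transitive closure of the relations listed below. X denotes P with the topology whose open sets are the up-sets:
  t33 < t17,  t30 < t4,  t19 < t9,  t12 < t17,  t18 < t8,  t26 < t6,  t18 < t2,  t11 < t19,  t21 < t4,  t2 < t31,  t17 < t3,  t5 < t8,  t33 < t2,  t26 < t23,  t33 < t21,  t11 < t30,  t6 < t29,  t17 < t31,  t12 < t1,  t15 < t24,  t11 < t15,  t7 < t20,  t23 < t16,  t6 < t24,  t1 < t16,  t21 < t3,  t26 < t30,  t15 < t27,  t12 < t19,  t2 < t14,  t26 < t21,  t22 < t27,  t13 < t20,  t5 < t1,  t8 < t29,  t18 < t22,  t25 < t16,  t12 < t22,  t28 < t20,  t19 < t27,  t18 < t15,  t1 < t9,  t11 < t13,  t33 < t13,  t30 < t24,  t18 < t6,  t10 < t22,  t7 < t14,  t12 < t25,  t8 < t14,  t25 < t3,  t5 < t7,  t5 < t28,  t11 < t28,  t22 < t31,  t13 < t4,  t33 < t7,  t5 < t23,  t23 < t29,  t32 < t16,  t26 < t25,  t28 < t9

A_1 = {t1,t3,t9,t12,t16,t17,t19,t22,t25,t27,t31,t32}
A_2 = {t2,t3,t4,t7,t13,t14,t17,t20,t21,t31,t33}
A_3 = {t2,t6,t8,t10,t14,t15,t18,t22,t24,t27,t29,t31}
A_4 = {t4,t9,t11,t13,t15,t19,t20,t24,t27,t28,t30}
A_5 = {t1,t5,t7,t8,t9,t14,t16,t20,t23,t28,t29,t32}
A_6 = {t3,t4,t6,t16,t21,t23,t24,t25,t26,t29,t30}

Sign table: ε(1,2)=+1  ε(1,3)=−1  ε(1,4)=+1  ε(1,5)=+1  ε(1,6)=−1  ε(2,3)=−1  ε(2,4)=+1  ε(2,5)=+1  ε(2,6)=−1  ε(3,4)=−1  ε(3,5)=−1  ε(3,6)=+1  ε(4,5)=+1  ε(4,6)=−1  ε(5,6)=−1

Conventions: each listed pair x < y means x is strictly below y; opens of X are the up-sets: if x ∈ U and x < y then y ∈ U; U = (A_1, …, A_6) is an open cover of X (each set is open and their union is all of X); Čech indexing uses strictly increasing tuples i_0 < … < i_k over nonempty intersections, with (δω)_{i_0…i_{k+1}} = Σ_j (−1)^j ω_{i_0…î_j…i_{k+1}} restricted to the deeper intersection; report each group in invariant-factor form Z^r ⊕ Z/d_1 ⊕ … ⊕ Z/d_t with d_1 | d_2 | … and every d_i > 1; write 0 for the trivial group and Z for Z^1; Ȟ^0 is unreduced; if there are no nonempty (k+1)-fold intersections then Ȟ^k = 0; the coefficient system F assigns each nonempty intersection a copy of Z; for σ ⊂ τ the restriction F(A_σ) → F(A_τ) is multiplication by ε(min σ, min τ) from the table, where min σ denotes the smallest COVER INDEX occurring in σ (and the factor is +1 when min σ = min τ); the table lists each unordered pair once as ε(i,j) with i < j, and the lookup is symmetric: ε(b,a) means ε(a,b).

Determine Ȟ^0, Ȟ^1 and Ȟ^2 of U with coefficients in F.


Ȟ^0(U;F) ≅ Z, Ȟ^1(U;F) ≅ 0 and Ȟ^2(U;F) ≅ Z/2

cover nerve:
  A12={t3,t17,t31} A13={t22,t27,t31} A14={t9,t19,t27} A15={t1,t9,t16,t32} A16={t3,t16,t25} A23={t2,t14,t31} A24={t4,t13,t20} A25={t7,t14,t20} A26={t3,t4,t21} A34={t15,t24,t27} A35={t8,t14,t29} A36={t6,t24,t29} A45={t9,t20,t28} A46={t4,t24,t30} A56={t16,t23,t29}
  A123={t31} A126={t3} A134={t27} A145={t9} A156={t16} A235={t14} A245={t20} A246={t4} A346={t24} A356={t29}
C dims 6,15,10; δ0: rk 5, SNF 1^5; δ1: rk 10, SNF 1^9·2
Ȟ^0: (6−5)−0=1 ⇒ Z
Ȟ^1: (15−10)−5=0 ⇒ 0
Ȟ^2: (10−0)−10=0 plus torsion [2] ⇒ Z/2


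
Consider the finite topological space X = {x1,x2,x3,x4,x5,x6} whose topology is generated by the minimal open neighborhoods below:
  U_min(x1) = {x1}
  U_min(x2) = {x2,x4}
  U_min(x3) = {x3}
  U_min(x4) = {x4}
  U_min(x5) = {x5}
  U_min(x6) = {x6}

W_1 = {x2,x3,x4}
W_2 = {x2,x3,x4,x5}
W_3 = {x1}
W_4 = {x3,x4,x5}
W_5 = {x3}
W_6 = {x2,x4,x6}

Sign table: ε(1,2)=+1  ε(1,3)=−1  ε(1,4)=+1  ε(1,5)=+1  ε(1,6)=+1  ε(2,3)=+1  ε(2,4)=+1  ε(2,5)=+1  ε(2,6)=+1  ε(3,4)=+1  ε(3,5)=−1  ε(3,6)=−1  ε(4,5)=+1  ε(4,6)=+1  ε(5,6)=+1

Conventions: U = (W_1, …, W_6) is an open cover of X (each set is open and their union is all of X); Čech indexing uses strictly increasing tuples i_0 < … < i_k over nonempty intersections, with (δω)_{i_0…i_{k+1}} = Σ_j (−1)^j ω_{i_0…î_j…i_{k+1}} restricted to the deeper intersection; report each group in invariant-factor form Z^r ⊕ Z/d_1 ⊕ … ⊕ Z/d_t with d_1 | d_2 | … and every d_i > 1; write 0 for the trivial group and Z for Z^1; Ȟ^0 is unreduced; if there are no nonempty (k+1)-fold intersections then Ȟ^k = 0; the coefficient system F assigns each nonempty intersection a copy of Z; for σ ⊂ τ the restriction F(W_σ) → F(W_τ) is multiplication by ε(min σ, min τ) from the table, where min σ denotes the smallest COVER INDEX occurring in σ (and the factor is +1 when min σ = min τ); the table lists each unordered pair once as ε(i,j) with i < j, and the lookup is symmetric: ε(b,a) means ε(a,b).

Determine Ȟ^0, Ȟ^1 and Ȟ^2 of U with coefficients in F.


Ȟ^0 ≅ Z^2; Ȟ^1 ≅ 0; Ȟ^2 ≅ 0

nerve simplices:
  W12={x2,x3,x4} W14={x3,x4} W15={x3} W16={x2,x4} W24={x3,x4,x5} W25={x3} W26={x2,x4} W45={x3} W46={x4}
  W124={x3,x4} W125={x3} W126={x2,x4} W145={x3} W146={x4} W245={x3} W246={x4}
  W1245={x3} W1246={x4}
C dims 6,9,7,2; δ0: rk 4, SNF 1^4; δ1: rk 5, SNF 1^5; δ2: rk 2, SNF 1^2
degree 0: 6−4−0 = 2 → Ȟ^0 ≅ Z^2
degree 1: 9−5−4 = 0 → Ȟ^1 ≅ 0
degree 2: 7−2−5 = 0 → Ȟ^2 ≅ 0


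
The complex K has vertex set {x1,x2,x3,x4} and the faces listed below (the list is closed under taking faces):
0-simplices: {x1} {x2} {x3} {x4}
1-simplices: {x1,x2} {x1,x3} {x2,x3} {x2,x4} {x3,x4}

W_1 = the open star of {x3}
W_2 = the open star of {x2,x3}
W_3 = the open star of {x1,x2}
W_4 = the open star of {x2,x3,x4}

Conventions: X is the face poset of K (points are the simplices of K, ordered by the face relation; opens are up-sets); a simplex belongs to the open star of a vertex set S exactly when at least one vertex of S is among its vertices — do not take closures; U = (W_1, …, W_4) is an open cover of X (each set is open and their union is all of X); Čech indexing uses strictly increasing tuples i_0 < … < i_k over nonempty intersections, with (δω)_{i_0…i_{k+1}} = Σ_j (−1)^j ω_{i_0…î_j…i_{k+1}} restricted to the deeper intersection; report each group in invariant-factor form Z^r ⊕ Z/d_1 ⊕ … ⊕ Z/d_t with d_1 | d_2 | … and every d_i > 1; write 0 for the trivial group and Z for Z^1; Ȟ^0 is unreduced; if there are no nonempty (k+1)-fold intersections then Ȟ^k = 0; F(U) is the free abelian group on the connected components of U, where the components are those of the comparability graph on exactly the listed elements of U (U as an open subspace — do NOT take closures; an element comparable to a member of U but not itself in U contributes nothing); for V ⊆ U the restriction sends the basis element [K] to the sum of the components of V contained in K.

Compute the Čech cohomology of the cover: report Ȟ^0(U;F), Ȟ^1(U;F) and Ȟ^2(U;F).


Ȟ^0 ≅ Z,  Ȟ^1 ≅ Z,  Ȟ^2 ≅ 0

nerve simplices:
  W1={{x3},{x1,x3},{x2,x3},{x3,x4}} W2={{x2},{x3},{x1,x2},{x1,x3},{x2,x3},{x2,x4},{x3,x4}} W3={{x1},{x2},{x1,x2},{x1,x3},{x2,x3},{x2,x4}} W4={{x2},{x3},{x4},{x1,x2},{x1,x3},{x2,x3},{x2,x4},{x3,x4}}
  W12={{x3},{x1,x3},{x2,x3},{x3,x4}} W13={{x1,x3},{x2,x3}} W14={{x3},{x1,x3},{x2,x3},{x3,x4}} W23={{x2},{x1,x2},{x1,x3},{x2,x3},{x2,x4}} W24={{x2},{x3},{x1,x2},{x1,x3},{x2,x3},{x2,x4},{x3,x4}} W34={{x2},{x1,x2},{x1,x3},{x2,x3},{x2,x4}}
  W123={{x1,x3},{x2,x3}} W124={{x3},{x1,x3},{x2,x3},{x3,x4}} W134={{x1,x3},{x2,x3}} W234={{x2},{x1,x2},{x1,x3},{x2,x3},{x2,x4}}
  W1234={{x1,x3},{x2,x3}}
components per intersection:
  W1: {{x3},{x1,x3},{x2,x3},{x3,x4}}
  W2: {{x2},{x3},{x1,x2},{x1,x3},{x2,x3},{x2,x4},{x3,x4}}
  W3: {{x1},{x2},{x1,x2},{x1,x3},{x2,x3},{x2,x4}}
  W4: {{x2},{x3},{x4},{x1,x2},{x1,x3},{x2,x3},{x2,x4},{x3,x4}}
  W12: {{x3},{x1,x3},{x2,x3},{x3,x4}}
  W13: {{x1,x3}} {{x2,x3}}
  W14: {{x3},{x1,x3},{x2,x3},{x3,x4}}
  W23: {{x2},{x1,x2},{x2,x3},{x2,x4}} {{x1,x3}}
  W24: {{x2},{x3},{x1,x2},{x1,x3},{x2,x3},{x2,x4},{x3,x4}}
  W34: {{x2},{x1,x2},{x2,x3},{x2,x4}} {{x1,x3}}
  W123: {{x1,x3}} {{x2,x3}}
  W124: {{x3},{x1,x3},{x2,x3},{x3,x4}}
  W134: {{x1,x3}} {{x2,x3}}
  W234: {{x2},{x1,x2},{x2,x3},{x2,x4}} {{x1,x3}}
  W1234: {{x1,x3}} {{x2,x3}}
C dims 4,9,7,2; δ0: rk 3, SNF 1^3; δ1: rk 5, SNF 1^5; δ2: rk 2, SNF 1^2
degree 0: 4−3−0 = 1 → Ȟ^0 ≅ Z
degree 1: 9−5−3 = 1 → Ȟ^1 ≅ Z
degree 2: 7−2−5 = 0 → Ȟ^2 ≅ 0


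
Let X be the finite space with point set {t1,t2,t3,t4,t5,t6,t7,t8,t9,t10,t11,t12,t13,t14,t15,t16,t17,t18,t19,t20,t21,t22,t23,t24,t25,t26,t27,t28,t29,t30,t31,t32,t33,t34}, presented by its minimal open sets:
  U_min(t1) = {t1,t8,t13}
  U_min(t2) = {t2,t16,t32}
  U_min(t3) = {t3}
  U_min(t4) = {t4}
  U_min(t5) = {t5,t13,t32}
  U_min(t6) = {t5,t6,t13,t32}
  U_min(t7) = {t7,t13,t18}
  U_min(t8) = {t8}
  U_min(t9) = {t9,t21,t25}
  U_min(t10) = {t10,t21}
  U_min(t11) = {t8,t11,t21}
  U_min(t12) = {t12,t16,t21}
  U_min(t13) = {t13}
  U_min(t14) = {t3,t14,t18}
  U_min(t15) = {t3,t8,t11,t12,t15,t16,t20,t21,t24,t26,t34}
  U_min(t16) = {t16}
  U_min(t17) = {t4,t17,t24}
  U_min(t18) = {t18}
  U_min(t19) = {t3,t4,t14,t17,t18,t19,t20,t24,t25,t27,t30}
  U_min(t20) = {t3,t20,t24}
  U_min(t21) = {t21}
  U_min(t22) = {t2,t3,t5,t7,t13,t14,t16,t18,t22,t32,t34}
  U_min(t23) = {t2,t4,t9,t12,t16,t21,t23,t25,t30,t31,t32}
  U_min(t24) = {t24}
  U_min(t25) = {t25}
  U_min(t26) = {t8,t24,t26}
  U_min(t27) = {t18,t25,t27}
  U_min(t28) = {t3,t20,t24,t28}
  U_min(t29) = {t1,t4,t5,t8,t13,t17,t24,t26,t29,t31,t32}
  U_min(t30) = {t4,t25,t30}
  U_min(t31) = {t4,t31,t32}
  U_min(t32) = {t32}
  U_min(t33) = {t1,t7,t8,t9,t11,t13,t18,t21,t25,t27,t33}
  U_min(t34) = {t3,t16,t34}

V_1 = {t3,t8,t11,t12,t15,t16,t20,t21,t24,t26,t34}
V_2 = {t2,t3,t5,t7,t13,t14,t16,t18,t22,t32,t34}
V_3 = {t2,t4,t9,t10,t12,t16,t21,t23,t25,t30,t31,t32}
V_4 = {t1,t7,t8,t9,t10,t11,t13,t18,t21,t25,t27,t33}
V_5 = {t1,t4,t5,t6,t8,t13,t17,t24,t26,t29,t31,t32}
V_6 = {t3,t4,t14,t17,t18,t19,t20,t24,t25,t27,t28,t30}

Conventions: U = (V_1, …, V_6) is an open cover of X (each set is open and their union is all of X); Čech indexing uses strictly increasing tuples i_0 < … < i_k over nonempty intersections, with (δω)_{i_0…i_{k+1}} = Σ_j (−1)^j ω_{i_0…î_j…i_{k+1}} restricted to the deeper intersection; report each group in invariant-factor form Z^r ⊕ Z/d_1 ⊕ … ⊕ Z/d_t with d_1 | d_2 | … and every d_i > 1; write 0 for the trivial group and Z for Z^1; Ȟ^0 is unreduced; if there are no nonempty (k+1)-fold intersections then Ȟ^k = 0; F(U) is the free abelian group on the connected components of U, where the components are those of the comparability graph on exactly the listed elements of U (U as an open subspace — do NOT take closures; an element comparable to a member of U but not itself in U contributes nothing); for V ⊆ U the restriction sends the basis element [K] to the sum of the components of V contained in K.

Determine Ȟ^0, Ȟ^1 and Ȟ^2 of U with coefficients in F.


cover nerve:
  V12={t3,t16,t34} V13={t12,t16,t21} V14={t8,t11,t21} V15={t8,t24,t26} V16={t3,t20,t24} V23={t2,t16,t32} V24={t7,t13,t18} V25={t5,t13,t32} V26={t3,t14,t18} V34={t9,t10,t21,t25} V35={t4,t31,t32} V36={t4,t25,t30} V45={t1,t8,t13} V46={t18,t25,t27} V56={t4,t17,t24}
  V123={t16} V126={t3} V134={t21} V145={t8} V156={t24} V235={t32} V245={t13} V246={t18} V346={t25} V356={t4}
components per intersection:
  V1: {t3,t8,t11,t12,t15,t16,t20,t21,t24,t26,t34}
  V2: {t2,t3,t5,t7,t13,t14,t16,t18,t22,t32,t34}
  V3: {t2,t4,t9,t10,t12,t16,t21,t23,t25,t30,t31,t32}
  V4: {t1,t7,t8,t9,t10,t11,t13,t18,t21,t25,t27,t33}
  V5: {t1,t4,t5,t6,t8,t13,t17,t24,t26,t29,t31,t32}
  V6: {t3,t4,t14,t17,t18,t19,t20,t24,t25,t27,t28,t30}
  V12: {t3,t16,t34}
  V13: {t12,t16,t21}
  V14: {t8,t11,t21}
  V15: {t8,t24,t26}
  V16: {t3,t20,t24}
  V23: {t2,t16,t32}
  V24: {t7,t13,t18}
  V25: {t5,t13,t32}
  V26: {t3,t14,t18}
  V34: {t9,t10,t21,t25}
  V35: {t4,t31,t32}
  V36: {t4,t25,t30}
  V45: {t1,t8,t13}
  V46: {t18,t25,t27}
  V56: {t4,t17,t24}
  V123: {t16}
  V126: {t3}
  V134: {t21}
  V145: {t8}
  V156: {t24}
  V235: {t32}
  V245: {t13}
  V246: {t18}
  V346: {t25}
  V356: {t4}
C dims 6,15,10; δ0: rk 5, SNF 1^5; δ1: rk 10, SNF 1^9·2
Ȟ^0: (6−5)−0=1 ⇒ Z
Ȟ^1: (15−10)−5=0 ⇒ 0
Ȟ^2: (10−0)−10=0 plus torsion [2] ⇒ Z/2

Ȟ^0 = Z, Ȟ^1 = 0 and Ȟ^2 = Z/2


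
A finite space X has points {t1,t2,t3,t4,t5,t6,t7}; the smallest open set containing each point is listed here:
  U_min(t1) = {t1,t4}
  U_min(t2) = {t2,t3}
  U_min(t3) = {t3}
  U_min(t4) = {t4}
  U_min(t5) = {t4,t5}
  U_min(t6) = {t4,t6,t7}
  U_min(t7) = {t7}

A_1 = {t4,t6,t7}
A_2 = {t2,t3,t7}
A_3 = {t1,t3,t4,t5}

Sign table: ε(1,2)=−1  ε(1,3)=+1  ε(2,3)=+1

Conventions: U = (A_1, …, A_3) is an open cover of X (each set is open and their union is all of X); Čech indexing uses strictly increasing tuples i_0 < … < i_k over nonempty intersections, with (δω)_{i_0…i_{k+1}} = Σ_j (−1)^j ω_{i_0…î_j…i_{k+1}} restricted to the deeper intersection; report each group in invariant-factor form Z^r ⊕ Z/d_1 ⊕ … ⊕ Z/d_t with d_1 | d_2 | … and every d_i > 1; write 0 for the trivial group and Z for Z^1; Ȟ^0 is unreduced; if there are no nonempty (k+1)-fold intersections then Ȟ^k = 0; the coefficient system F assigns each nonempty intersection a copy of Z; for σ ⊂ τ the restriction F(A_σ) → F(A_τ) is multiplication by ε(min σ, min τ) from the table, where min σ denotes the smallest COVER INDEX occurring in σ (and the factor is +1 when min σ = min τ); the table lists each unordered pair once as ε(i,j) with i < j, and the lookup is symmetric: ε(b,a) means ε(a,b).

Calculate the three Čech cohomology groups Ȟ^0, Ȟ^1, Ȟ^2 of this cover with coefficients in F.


Ȟ^0 ≅ 0,  Ȟ^1 ≅ Z/2,  Ȟ^2 ≅ 0

nonempty intersections:
  A12={t7} A13={t4} A23={t3}
C dims 3,3; δ0: rk 3, SNF 1^2·2
Ȟ^0: (3−3)−0=0 ⇒ 0
Ȟ^1: (3−0)−3=0 plus torsion [2] ⇒ Z/2
Ȟ^2: (0−0)−0=0 ⇒ 0


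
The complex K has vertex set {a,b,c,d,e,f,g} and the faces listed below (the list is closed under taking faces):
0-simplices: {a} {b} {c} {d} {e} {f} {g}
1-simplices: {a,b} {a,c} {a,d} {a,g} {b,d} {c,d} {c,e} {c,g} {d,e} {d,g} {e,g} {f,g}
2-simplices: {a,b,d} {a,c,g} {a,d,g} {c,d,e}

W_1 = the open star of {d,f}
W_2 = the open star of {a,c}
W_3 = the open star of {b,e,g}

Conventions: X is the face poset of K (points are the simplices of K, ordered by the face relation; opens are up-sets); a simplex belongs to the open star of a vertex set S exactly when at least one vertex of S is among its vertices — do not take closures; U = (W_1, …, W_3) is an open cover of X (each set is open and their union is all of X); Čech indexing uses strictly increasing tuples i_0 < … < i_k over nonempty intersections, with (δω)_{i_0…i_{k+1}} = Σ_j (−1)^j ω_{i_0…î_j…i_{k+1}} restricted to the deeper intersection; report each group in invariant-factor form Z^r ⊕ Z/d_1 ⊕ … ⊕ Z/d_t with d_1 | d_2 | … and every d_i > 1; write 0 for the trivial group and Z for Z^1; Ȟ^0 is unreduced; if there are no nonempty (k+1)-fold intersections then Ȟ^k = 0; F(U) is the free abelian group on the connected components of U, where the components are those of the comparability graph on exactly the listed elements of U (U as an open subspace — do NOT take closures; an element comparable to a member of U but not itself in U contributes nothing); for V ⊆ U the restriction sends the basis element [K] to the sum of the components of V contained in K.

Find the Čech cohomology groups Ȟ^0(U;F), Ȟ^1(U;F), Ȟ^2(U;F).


Ȟ^0(U;F) ≅ Z; Ȟ^1(U;F) ≅ Z^2; Ȟ^2(U;F) ≅ 0

intersection data:
  W1={{d},{f},{a,d},{b,d},{c,d},{d,e},{d,g},{f,g},{a,b,d},{a,d,g},{c,d,e}} W2={{a},{c},{a,b},{a,c},{a,d},{a,g},{c,d},{c,e},{c,g},{a,b,d},{a,c,g},{a,d,g},{c,d,e}} W3={{b},{e},{g},{a,b},{a,g},{b,d},{c,e},{c,g},{d,e},{d,g},{e,g},{f,g},{a,b,d},{a,c,g},{a,d,g},{c,d,e}}
  W12={{a,d},{c,d},{a,b,d},{a,d,g},{c,d,e}} W13={{b,d},{d,e},{d,g},{f,g},{a,b,d},{a,d,g},{c,d,e}} W23={{a,b},{a,g},{c,e},{c,g},{a,b,d},{a,c,g},{a,d,g},{c,d,e}}
  W123={{a,b,d},{a,d,g},{c,d,e}}
components per intersection:
  W1: {{d},{a,d},{b,d},{c,d},{d,e},{d,g},{a,b,d},{a,d,g},{c,d,e}} {{f},{f,g}}
  W2: {{a},{c},{a,b},{a,c},{a,d},{a,g},{c,d},{c,e},{c,g},{a,b,d},{a,c,g},{a,d,g},{c,d,e}}
  W3: {{b},{a,b},{b,d},{a,b,d}} {{e},{g},{a,g},{c,e},{c,g},{d,e},{d,g},{e,g},{f,g},{a,c,g},{a,d,g},{c,d,e}}
  W12: {{a,d},{a,b,d},{a,d,g}} {{c,d},{c,d,e}}
  W13: {{b,d},{a,b,d}} {{d,e},{c,d,e}} {{d,g},{a,d,g}} {{f,g}}
  W23: {{a,b},{a,b,d}} {{a,g},{c,g},{a,c,g},{a,d,g}} {{c,e},{c,d,e}}
  W123: {{a,b,d}} {{a,d,g}} {{c,d,e}}
C dims 5,9,3; δ0: rk 4, SNF 1^4; δ1: rk 3, SNF 1^3
Ȟ^0 = (5 − 4) − 0 = 1, so Ȟ^0 ≅ Z
Ȟ^1 = (9 − 3) − 4 = 2, so Ȟ^1 ≅ Z^2
Ȟ^2 = (3 − 0) − 3 = 0, so Ȟ^2 ≅ 0


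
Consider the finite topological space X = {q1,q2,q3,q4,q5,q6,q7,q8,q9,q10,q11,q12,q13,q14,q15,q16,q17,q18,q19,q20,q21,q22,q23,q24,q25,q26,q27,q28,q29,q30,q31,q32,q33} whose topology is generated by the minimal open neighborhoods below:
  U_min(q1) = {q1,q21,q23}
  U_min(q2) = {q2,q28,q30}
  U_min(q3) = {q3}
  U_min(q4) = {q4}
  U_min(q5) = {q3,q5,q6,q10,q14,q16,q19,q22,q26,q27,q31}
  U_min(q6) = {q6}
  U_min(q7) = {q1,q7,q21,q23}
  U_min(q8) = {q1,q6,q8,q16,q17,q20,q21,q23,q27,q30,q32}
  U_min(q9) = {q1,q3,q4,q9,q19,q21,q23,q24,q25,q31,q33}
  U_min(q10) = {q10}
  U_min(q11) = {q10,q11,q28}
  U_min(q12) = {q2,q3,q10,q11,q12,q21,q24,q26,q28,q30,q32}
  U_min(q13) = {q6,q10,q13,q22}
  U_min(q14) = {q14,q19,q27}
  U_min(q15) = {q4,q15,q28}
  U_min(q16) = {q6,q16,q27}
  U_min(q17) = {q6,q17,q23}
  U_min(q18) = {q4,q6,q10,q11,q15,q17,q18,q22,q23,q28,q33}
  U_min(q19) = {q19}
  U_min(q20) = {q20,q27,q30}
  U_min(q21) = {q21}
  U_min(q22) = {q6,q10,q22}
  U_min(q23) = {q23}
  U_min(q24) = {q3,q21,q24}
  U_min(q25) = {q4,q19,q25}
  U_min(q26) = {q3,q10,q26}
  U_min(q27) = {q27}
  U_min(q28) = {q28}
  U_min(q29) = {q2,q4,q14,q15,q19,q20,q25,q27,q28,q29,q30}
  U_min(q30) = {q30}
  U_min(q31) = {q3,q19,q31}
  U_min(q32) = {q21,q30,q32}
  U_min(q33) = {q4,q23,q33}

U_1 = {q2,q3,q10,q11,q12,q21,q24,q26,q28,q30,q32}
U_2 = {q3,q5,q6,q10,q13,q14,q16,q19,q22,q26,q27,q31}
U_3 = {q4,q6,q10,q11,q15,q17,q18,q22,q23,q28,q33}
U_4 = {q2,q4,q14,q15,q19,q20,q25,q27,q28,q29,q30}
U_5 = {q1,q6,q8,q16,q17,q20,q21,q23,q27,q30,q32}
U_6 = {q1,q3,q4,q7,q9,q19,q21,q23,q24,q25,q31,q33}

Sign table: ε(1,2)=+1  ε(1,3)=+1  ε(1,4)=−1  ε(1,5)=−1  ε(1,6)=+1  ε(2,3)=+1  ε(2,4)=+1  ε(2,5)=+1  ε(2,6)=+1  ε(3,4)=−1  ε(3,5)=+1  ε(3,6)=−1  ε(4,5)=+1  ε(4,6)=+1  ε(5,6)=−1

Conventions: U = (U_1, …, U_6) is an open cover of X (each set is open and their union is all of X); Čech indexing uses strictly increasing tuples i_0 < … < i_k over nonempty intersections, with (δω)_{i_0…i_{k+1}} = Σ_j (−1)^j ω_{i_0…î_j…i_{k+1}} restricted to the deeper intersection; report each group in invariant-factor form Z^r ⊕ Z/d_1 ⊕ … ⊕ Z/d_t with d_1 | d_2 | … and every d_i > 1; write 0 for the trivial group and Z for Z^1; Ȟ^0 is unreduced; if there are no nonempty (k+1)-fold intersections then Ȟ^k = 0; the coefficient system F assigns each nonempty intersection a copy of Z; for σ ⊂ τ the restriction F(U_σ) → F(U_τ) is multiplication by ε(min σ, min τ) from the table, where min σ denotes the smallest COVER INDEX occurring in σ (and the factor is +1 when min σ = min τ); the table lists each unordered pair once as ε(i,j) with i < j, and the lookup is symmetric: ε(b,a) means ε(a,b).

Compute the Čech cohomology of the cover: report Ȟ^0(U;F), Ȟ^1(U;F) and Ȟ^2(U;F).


Ȟ^0(U;F) ≅ 0,  Ȟ^1(U;F) ≅ Z/2,  Ȟ^2(U;F) ≅ Z

cover nerve:
  U12={q3,q10,q26} U13={q10,q11,q28} U14={q2,q28,q30} U15={q21,q30,q32} U16={q3,q21,q24} U23={q6,q10,q22} U24={q14,q19,q27} U25={q6,q16,q27} U26={q3,q19,q31} U34={q4,q15,q28} U35={q6,q17,q23} U36={q4,q23,q33} U45={q20,q27,q30} U46={q4,q19,q25} U56={q1,q21,q23}
  U123={q10} U126={q3} U134={q28} U145={q30} U156={q21} U235={q6} U245={q27} U246={q19} U346={q4} U356={q23}
C dims 6,15,10; δ0: rk 6, SNF 1^5·2; δ1: rk 9, SNF 1^9
Ȟ^0: (6−6)−0=0 ⇒ 0
Ȟ^1: (15−9)−6=0 plus torsion [2] ⇒ Z/2
Ȟ^2: (10−0)−9=1 ⇒ Z
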